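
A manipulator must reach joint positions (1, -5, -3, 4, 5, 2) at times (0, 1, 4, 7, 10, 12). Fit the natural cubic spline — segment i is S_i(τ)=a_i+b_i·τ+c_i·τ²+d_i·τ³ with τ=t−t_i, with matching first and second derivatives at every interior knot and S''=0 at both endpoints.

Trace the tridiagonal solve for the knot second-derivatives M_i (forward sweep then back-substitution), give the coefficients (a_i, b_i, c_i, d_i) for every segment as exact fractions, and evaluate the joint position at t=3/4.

Δ: Δ0=-6, Δ1=2/3, Δ2=7/3, Δ3=1/3, Δ4=-3/2
row 1: diag=8, rhs=40; c'=3/8, d'=5
row 2: denom=12−3·3/8=87/8; d'=(10−3·5)/(87/8)=-40/87
row 3: denom=12−3·8/29=324/29; d'=(-12−3·-40/87)/(324/29)=-77/81
row 4: denom=10−3·29/108=331/36; d'=(-11−3·-77/81)/(331/36)=-880/993
back: M4=-880/993
back: M3=-77/81−29/108·-880/993=-2123/2979
back: M2=-40/87−8/29·-2123/2979=-784/2979
back: M1=5−3/8·-784/2979=5063/993
M: M0=0, M1=5063/993, M2=-784/2979, M3=-2123/2979, M4=-880/993, M5=0
seg 0: a=1, c=M0/2=0, d=(M1−M0)/(6·1)=5063/5958, b=Δ0−h0·(2M0+M1)/6=-40811/5958
seg 1: a=-5, c=M1/2=5063/1986, d=(M2−M1)/(6·3)=-15973/53622, b=Δ1−h1·(2M1+M2)/6=-12811/2979
seg 2: a=-3, c=M2/2=-392/2979, d=(M3−M2)/(6·3)=-1339/53622, b=Δ2−h2·(2M2+M3)/6=17593/5958
seg 3: a=4, c=M3/2=-2123/5958, d=(M4−M3)/(6·3)=-517/53622, b=Δ3−h3·(2M3+M4)/6=4436/2979
seg 4: a=5, c=M4/2=-440/993, d=(M5−M4)/(6·2)=220/2979, b=Δ4−h4·(2M4+M5)/6=-5417/5958
t_q=3/4 → seg 0, τ=3/4; S=1+-40811/5958·τ+0·τ²+5063/5958·τ³=-480305/127104

  seg 0: a=1 b=-40811/5958 c=0 d=5063/5958
  seg 1: a=-5 b=-12811/2979 c=5063/1986 d=-15973/53622
  seg 2: a=-3 b=17593/5958 c=-392/2979 d=-1339/53622
  seg 3: a=4 b=4436/2979 c=-2123/5958 d=-517/53622
  seg 4: a=5 b=-5417/5958 c=-440/993 d=220/2979
S(3/4) = -480305/127104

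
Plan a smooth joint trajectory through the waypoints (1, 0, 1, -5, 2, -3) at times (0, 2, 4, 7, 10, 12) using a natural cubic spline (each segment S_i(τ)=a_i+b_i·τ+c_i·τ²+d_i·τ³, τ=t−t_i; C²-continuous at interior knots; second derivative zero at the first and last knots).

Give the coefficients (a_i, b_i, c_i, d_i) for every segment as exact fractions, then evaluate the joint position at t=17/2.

  seg 0: a=1 b=-3851/3858 c=0 d=961/7716
  seg 1: a=0 b=1915/3858 c=961/1286 d=-719/1929
  seg 2: a=1 b=-3809/3858 c=-1915/1286 d=6664/17361
  seg 3: a=-5 b=1705/3858 c=7583/3858 d=-7726/17361
  seg 4: a=2 b=847/3858 c=-2623/1286 d=2623/7716
S(17/2) = -7287/5144

Δ: Δ0=-1/2, Δ1=1/2, Δ2=-2, Δ3=7/3, Δ4=-5/2
row 1: diag=8, rhs=6; c'=1/4, d'=3/4
row 2: denom=10−2·1/4=19/2; d'=(-15−2·3/4)/(19/2)=-33/19
row 3: denom=12−3·6/19=210/19; d'=(26−3·-33/19)/(210/19)=593/210
row 4: denom=10−3·19/70=643/70; d'=(-29−3·593/210)/(643/70)=-2623/643
back: M4=-2623/643
back: M3=593/210−19/70·-2623/643=7583/1929
back: M2=-33/19−6/19·7583/1929=-1915/643
back: M1=3/4−1/4·-1915/643=961/643
M: M0=0, M1=961/643, M2=-1915/643, M3=7583/1929, M4=-2623/643, M5=0
seg 0: a=1, c=M0/2=0, d=(M1−M0)/(6·2)=961/7716, b=Δ0−h0·(2M0+M1)/6=-3851/3858
seg 1: a=0, c=M1/2=961/1286, d=(M2−M1)/(6·2)=-719/1929, b=Δ1−h1·(2M1+M2)/6=1915/3858
seg 2: a=1, c=M2/2=-1915/1286, d=(M3−M2)/(6·3)=6664/17361, b=Δ2−h2·(2M2+M3)/6=-3809/3858
seg 3: a=-5, c=M3/2=7583/3858, d=(M4−M3)/(6·3)=-7726/17361, b=Δ3−h3·(2M3+M4)/6=1705/3858
seg 4: a=2, c=M4/2=-2623/1286, d=(M5−M4)/(6·2)=2623/7716, b=Δ4−h4·(2M4+M5)/6=847/3858
t_q=17/2 → seg 3, τ=3/2; S=-5+1705/3858·τ+7583/3858·τ²+-7726/17361·τ³=-7287/5144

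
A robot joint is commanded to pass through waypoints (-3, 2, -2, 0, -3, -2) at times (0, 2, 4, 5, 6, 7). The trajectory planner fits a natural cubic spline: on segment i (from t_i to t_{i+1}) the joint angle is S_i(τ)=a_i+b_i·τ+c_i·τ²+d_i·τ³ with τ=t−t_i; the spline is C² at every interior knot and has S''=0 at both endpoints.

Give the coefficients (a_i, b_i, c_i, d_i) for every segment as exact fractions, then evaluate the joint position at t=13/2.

  seg 0: a=-3 b=670/157 c=0 d=-555/1256
  seg 1: a=2 b=-325/314 c=-1665/628 d=681/628
  seg 2: a=-2 b=431/314 c=2421/628 d=-2027/628
  seg 3: a=0 b=-377/628 c=-915/157 d=2153/628
  seg 4: a=-3 b=-619/314 c=2799/628 d=-933/628
S(13/2) = -15359/5024

Δ: Δ0=5/2, Δ1=-2, Δ2=2, Δ3=-3, Δ4=1
row 1: diag=8, rhs=-27; c'=1/4, d'=-27/8
row 2: denom=6−2·1/4=11/2; d'=(24−2·-27/8)/(11/2)=123/22
row 3: denom=4−1·2/11=42/11; d'=(-30−1·123/22)/(42/11)=-261/28
row 4: denom=4−1·11/42=157/42; d'=(24−1·-261/28)/(157/42)=2799/314
back: M4=2799/314
back: M3=-261/28−11/42·2799/314=-1830/157
back: M2=123/22−2/11·-1830/157=2421/314
back: M1=-27/8−1/4·2421/314=-1665/314
M: M0=0, M1=-1665/314, M2=2421/314, M3=-1830/157, M4=2799/314, M5=0
seg 0: a=-3, c=M0/2=0, d=(M1−M0)/(6·2)=-555/1256, b=Δ0−h0·(2M0+M1)/6=670/157
seg 1: a=2, c=M1/2=-1665/628, d=(M2−M1)/(6·2)=681/628, b=Δ1−h1·(2M1+M2)/6=-325/314
seg 2: a=-2, c=M2/2=2421/628, d=(M3−M2)/(6·1)=-2027/628, b=Δ2−h2·(2M2+M3)/6=431/314
seg 3: a=0, c=M3/2=-915/157, d=(M4−M3)/(6·1)=2153/628, b=Δ3−h3·(2M3+M4)/6=-377/628
seg 4: a=-3, c=M4/2=2799/628, d=(M5−M4)/(6·1)=-933/628, b=Δ4−h4·(2M4+M5)/6=-619/314
t_q=13/2 → seg 4, τ=1/2; S=-3+-619/314·τ+2799/628·τ²+-933/628·τ³=-15359/5024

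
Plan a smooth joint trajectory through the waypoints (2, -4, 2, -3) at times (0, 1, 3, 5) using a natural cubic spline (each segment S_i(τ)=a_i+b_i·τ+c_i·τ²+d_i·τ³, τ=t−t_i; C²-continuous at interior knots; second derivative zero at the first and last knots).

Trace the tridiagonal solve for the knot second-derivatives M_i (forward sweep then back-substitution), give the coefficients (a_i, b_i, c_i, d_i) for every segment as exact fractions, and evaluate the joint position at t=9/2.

  seg 0: a=2 b=-347/44 c=0 d=83/44
  seg 1: a=-4 b=-49/22 c=249/44 d=-67/44
  seg 2: a=2 b=47/22 c=-153/44 d=51/88
S(9/2) = -467/704

Δ: Δ0=-6, Δ1=3, Δ2=-5/2
row 1: diag=6, rhs=54; c'=1/3, d'=9
row 2: denom=8−2·1/3=22/3; d'=(-33−2·9)/(22/3)=-153/22
back: M2=-153/22
back: M1=9−1/3·-153/22=249/22
M: M0=0, M1=249/22, M2=-153/22, M3=0
seg 0: a=2, c=M0/2=0, d=(M1−M0)/(6·1)=83/44, b=Δ0−h0·(2M0+M1)/6=-347/44
seg 1: a=-4, c=M1/2=249/44, d=(M2−M1)/(6·2)=-67/44, b=Δ1−h1·(2M1+M2)/6=-49/22
seg 2: a=2, c=M2/2=-153/44, d=(M3−M2)/(6·2)=51/88, b=Δ2−h2·(2M2+M3)/6=47/22
t_q=9/2 → seg 2, τ=3/2; S=2+47/22·τ+-153/44·τ²+51/88·τ³=-467/704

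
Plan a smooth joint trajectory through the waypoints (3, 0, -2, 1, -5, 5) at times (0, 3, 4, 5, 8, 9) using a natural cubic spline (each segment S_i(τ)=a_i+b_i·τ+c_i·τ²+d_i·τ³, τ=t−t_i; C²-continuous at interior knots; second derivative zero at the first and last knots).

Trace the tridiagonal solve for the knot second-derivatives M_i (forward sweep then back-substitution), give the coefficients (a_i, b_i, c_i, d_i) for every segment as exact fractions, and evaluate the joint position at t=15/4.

  seg 0: a=3 b=16/547 c=0 d=-563/4923
  seg 1: a=0 b=-1673/547 c=-563/547 d=1142/547
  seg 2: a=-2 b=627/547 c=2863/547 d=-1849/547
  seg 3: a=1 b=806/547 c=-2684/547 d=6152/4923
  seg 4: a=-5 b=3158/547 c=3468/547 d=-1156/547
S(15/4) = -34869/17504

Δ: Δ0=-1, Δ1=-2, Δ2=3, Δ3=-2, Δ4=10
row 1: diag=8, rhs=-6; c'=1/8, d'=-3/4
row 2: denom=4−1·1/8=31/8; d'=(30−1·-3/4)/(31/8)=246/31
row 3: denom=8−1·8/31=240/31; d'=(-30−1·246/31)/(240/31)=-49/10
row 4: denom=8−3·31/80=547/80; d'=(72−3·-49/10)/(547/80)=6936/547
back: M4=6936/547
back: M3=-49/10−31/80·6936/547=-5368/547
back: M2=246/31−8/31·-5368/547=5726/547
back: M1=-3/4−1/8·5726/547=-1126/547
M: M0=0, M1=-1126/547, M2=5726/547, M3=-5368/547, M4=6936/547, M5=0
seg 0: a=3, c=M0/2=0, d=(M1−M0)/(6·3)=-563/4923, b=Δ0−h0·(2M0+M1)/6=16/547
seg 1: a=0, c=M1/2=-563/547, d=(M2−M1)/(6·1)=1142/547, b=Δ1−h1·(2M1+M2)/6=-1673/547
seg 2: a=-2, c=M2/2=2863/547, d=(M3−M2)/(6·1)=-1849/547, b=Δ2−h2·(2M2+M3)/6=627/547
seg 3: a=1, c=M3/2=-2684/547, d=(M4−M3)/(6·3)=6152/4923, b=Δ3−h3·(2M3+M4)/6=806/547
seg 4: a=-5, c=M4/2=3468/547, d=(M5−M4)/(6·1)=-1156/547, b=Δ4−h4·(2M4+M5)/6=3158/547
t_q=15/4 → seg 1, τ=3/4; S=0+-1673/547·τ+-563/547·τ²+1142/547·τ³=-34869/17504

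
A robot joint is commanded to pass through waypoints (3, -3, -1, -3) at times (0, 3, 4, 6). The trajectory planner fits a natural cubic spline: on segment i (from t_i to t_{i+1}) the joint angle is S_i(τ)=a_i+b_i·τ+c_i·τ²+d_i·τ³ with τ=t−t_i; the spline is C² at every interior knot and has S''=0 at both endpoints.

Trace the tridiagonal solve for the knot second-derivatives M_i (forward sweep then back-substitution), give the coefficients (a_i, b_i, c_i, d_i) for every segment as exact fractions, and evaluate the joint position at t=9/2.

  seg 0: a=3 b=-175/47 c=0 d=9/47
  seg 1: a=-3 b=68/47 c=81/47 d=-55/47
  seg 2: a=-1 b=65/47 c=-84/47 d=14/47
S(9/2) = -135/188

Δ: Δ0=-2, Δ1=2, Δ2=-1
row 1: diag=8, rhs=24; c'=1/8, d'=3
row 2: denom=6−1·1/8=47/8; d'=(-18−1·3)/(47/8)=-168/47
back: M2=-168/47
back: M1=3−1/8·-168/47=162/47
M: M0=0, M1=162/47, M2=-168/47, M3=0
seg 0: a=3, c=M0/2=0, d=(M1−M0)/(6·3)=9/47, b=Δ0−h0·(2M0+M1)/6=-175/47
seg 1: a=-3, c=M1/2=81/47, d=(M2−M1)/(6·1)=-55/47, b=Δ1−h1·(2M1+M2)/6=68/47
seg 2: a=-1, c=M2/2=-84/47, d=(M3−M2)/(6·2)=14/47, b=Δ2−h2·(2M2+M3)/6=65/47
t_q=9/2 → seg 2, τ=1/2; S=-1+65/47·τ+-84/47·τ²+14/47·τ³=-135/188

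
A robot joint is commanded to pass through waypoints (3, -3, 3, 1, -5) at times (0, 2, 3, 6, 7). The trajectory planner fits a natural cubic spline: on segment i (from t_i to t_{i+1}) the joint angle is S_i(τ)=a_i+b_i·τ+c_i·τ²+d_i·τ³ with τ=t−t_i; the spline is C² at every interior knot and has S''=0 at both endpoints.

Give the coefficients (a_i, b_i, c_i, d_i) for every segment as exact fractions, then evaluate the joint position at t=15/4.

  seg 0: a=3 b=-3046/483 c=0 d=1597/1932
  seg 1: a=-3 b=1745/483 c=1597/322 d=-355/138
  seg 2: a=3 b=5617/966 c=-444/161 d=577/2898
  seg 3: a=1 b=-2587/483 c=-311/322 d=311/966
S(15/4) = 121459/20608

Δ: Δ0=-3, Δ1=6, Δ2=-2/3, Δ3=-6
row 1: diag=6, rhs=54; c'=1/6, d'=9
row 2: denom=8−1·1/6=47/6; d'=(-40−1·9)/(47/6)=-294/47
row 3: denom=8−3·18/47=322/47; d'=(-32−3·-294/47)/(322/47)=-311/161
back: M3=-311/161
back: M2=-294/47−18/47·-311/161=-888/161
back: M1=9−1/6·-888/161=1597/161
M: M0=0, M1=1597/161, M2=-888/161, M3=-311/161, M4=0
seg 0: a=3, c=M0/2=0, d=(M1−M0)/(6·2)=1597/1932, b=Δ0−h0·(2M0+M1)/6=-3046/483
seg 1: a=-3, c=M1/2=1597/322, d=(M2−M1)/(6·1)=-355/138, b=Δ1−h1·(2M1+M2)/6=1745/483
seg 2: a=3, c=M2/2=-444/161, d=(M3−M2)/(6·3)=577/2898, b=Δ2−h2·(2M2+M3)/6=5617/966
seg 3: a=1, c=M3/2=-311/322, d=(M4−M3)/(6·1)=311/966, b=Δ3−h3·(2M3+M4)/6=-2587/483
t_q=15/4 → seg 2, τ=3/4; S=3+5617/966·τ+-444/161·τ²+577/2898·τ³=121459/20608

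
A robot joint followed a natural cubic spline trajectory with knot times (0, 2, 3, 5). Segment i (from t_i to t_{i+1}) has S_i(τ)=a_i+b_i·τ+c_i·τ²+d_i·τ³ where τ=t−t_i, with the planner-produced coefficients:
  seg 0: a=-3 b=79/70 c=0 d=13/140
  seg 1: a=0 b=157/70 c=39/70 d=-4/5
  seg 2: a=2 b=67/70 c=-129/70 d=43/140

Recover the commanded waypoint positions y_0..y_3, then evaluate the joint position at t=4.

y_0 = S_0(0) = a_0 = -3
y_1 = S_1(0) = a_1 = 0
y_2 = S_2(0) = a_2 = 2
y_3 = S_2(2) = -1
t_q=4 is in segment 2 (τ=1); S_2(τ)=199/140

y_0=-3 y_1=0 y_2=2 y_3=-1
S(4) = 199/140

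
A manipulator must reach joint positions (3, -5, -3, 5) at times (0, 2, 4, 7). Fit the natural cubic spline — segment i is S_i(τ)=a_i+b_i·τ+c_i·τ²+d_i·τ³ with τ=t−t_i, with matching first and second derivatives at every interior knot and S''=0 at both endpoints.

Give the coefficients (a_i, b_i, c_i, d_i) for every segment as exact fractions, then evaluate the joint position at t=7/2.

Δ: Δ0=-4, Δ1=1, Δ2=8/3
row 1: diag=8, rhs=30; c'=1/4, d'=15/4
row 2: denom=10−2·1/4=19/2; d'=(10−2·15/4)/(19/2)=5/19
back: M2=5/19
back: M1=15/4−1/4·5/19=70/19
M: M0=0, M1=70/19, M2=5/19, M3=0
seg 0: a=3, c=M0/2=0, d=(M1−M0)/(6·2)=35/114, b=Δ0−h0·(2M0+M1)/6=-298/57
seg 1: a=-5, c=M1/2=35/19, d=(M2−M1)/(6·2)=-65/228, b=Δ1−h1·(2M1+M2)/6=-88/57
seg 2: a=-3, c=M2/2=5/38, d=(M3−M2)/(6·3)=-5/342, b=Δ2−h2·(2M2+M3)/6=137/57
t_q=7/2 → seg 1, τ=3/2; S=-5+-88/57·τ+35/19·τ²+-65/228·τ³=-2513/608

  seg 0: a=3 b=-298/57 c=0 d=35/114
  seg 1: a=-5 b=-88/57 c=35/19 d=-65/228
  seg 2: a=-3 b=137/57 c=5/38 d=-5/342
S(7/2) = -2513/608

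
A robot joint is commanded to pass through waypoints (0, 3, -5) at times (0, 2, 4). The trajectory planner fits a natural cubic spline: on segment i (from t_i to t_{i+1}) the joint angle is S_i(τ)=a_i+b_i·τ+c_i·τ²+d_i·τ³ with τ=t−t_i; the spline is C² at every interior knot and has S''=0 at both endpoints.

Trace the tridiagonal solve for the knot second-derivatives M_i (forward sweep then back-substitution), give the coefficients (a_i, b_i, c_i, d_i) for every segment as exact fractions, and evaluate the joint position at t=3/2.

  seg 0: a=0 b=23/8 c=0 d=-11/32
  seg 1: a=3 b=-5/4 c=-33/16 d=11/32
S(3/2) = 807/256

Δ: Δ0=3/2, Δ1=-4
row 1: diag=8, rhs=-33; c'=1/4, d'=-33/8
back: M1=-33/8
M: M0=0, M1=-33/8, M2=0
seg 0: a=0, c=M0/2=0, d=(M1−M0)/(6·2)=-11/32, b=Δ0−h0·(2M0+M1)/6=23/8
seg 1: a=3, c=M1/2=-33/16, d=(M2−M1)/(6·2)=11/32, b=Δ1−h1·(2M1+M2)/6=-5/4
t_q=3/2 → seg 0, τ=3/2; S=0+23/8·τ+0·τ²+-11/32·τ³=807/256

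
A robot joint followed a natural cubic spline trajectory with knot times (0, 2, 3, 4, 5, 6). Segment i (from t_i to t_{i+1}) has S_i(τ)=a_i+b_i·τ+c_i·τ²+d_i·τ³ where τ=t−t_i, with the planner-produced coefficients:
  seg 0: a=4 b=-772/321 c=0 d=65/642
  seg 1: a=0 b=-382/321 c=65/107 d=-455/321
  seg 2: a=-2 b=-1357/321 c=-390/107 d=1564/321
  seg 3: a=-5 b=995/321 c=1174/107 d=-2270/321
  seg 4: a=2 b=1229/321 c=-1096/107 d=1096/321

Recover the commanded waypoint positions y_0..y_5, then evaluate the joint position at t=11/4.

y_0 = S_0(0) = a_0 = 4
y_1 = S_1(0) = a_1 = 0
y_2 = S_2(0) = a_2 = -2
y_3 = S_3(0) = a_3 = -5
y_4 = S_4(0) = a_4 = 2
y_5 = S_4(1) = -1
t_q=11/4 is in segment 1 (τ=3/4); S_1(τ)=-7867/6848

y_0=4 y_1=0 y_2=-2 y_3=-5 y_4=2 y_5=-1
S(11/4) = -7867/6848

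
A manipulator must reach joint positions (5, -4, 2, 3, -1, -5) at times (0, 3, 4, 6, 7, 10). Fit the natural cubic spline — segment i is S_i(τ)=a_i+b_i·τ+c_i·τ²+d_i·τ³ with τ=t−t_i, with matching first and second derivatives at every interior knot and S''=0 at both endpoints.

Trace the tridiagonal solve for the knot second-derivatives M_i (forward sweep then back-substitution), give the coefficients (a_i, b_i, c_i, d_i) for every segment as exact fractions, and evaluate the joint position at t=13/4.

  seg 0: a=5 b=-26305/3906 c=0 d=14587/35154
  seg 1: a=-4 b=8728/1953 c=14587/3906 d=-2869/1302
  seg 2: a=2 b=20809/3906 c=-5617/1953 d=43/186
  seg 3: a=3 b=-13291/3906 c=-2908/1953 d=387/434
  seg 4: a=-1 b=-7237/1953 c=4633/3906 d=-4633/35154
S(13/4) = -223633/83328

Δ: Δ0=-3, Δ1=6, Δ2=1/2, Δ3=-4, Δ4=-4/3
row 1: diag=8, rhs=54; c'=1/8, d'=27/4
row 2: denom=6−1·1/8=47/8; d'=(-33−1·27/4)/(47/8)=-318/47
row 3: denom=6−2·16/47=250/47; d'=(-27−2·-318/47)/(250/47)=-633/250
row 4: denom=8−1·47/250=1953/250; d'=(16−1·-633/250)/(1953/250)=4633/1953
back: M4=4633/1953
back: M3=-633/250−47/250·4633/1953=-5816/1953
back: M2=-318/47−16/47·-5816/1953=-11234/1953
back: M1=27/4−1/8·-11234/1953=14587/1953
M: M0=0, M1=14587/1953, M2=-11234/1953, M3=-5816/1953, M4=4633/1953, M5=0
seg 0: a=5, c=M0/2=0, d=(M1−M0)/(6·3)=14587/35154, b=Δ0−h0·(2M0+M1)/6=-26305/3906
seg 1: a=-4, c=M1/2=14587/3906, d=(M2−M1)/(6·1)=-2869/1302, b=Δ1−h1·(2M1+M2)/6=8728/1953
seg 2: a=2, c=M2/2=-5617/1953, d=(M3−M2)/(6·2)=43/186, b=Δ2−h2·(2M2+M3)/6=20809/3906
seg 3: a=3, c=M3/2=-2908/1953, d=(M4−M3)/(6·1)=387/434, b=Δ3−h3·(2M3+M4)/6=-13291/3906
seg 4: a=-1, c=M4/2=4633/3906, d=(M5−M4)/(6·3)=-4633/35154, b=Δ4−h4·(2M4+M5)/6=-7237/1953
t_q=13/4 → seg 1, τ=1/4; S=-4+8728/1953·τ+14587/3906·τ²+-2869/1302·τ³=-223633/83328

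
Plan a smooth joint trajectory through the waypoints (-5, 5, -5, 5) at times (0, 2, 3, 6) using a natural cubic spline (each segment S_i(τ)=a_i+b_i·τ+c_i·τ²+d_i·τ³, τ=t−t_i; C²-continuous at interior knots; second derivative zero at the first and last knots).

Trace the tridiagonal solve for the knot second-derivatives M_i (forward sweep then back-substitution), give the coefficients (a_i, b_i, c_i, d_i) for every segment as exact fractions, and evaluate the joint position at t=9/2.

Δ: Δ0=5, Δ1=-10, Δ2=10/3
row 1: diag=6, rhs=-90; c'=1/6, d'=-15
row 2: denom=8−1·1/6=47/6; d'=(80−1·-15)/(47/6)=570/47
back: M2=570/47
back: M1=-15−1/6·570/47=-800/47
M: M0=0, M1=-800/47, M2=570/47, M3=0
seg 0: a=-5, c=M0/2=0, d=(M1−M0)/(6·2)=-200/141, b=Δ0−h0·(2M0+M1)/6=1505/141
seg 1: a=5, c=M1/2=-400/47, d=(M2−M1)/(6·1)=685/141, b=Δ1−h1·(2M1+M2)/6=-895/141
seg 2: a=-5, c=M2/2=285/47, d=(M3−M2)/(6·3)=-95/141, b=Δ2−h2·(2M2+M3)/6=-1240/141
t_q=9/2 → seg 2, τ=3/2; S=-5+-1240/141·τ+285/47·τ²+-95/141·τ³=-2565/376

  seg 0: a=-5 b=1505/141 c=0 d=-200/141
  seg 1: a=5 b=-895/141 c=-400/47 d=685/141
  seg 2: a=-5 b=-1240/141 c=285/47 d=-95/141
S(9/2) = -2565/376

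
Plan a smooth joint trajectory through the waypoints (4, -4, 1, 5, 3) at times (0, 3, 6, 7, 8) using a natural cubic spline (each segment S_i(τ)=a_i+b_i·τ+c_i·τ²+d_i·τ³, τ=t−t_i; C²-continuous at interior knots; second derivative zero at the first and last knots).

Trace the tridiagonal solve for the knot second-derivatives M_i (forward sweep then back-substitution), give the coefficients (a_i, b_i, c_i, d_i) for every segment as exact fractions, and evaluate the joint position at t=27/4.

Δ: Δ0=-8/3, Δ1=5/3, Δ2=4, Δ3=-2
row 1: diag=12, rhs=26; c'=1/4, d'=13/6
row 2: denom=8−3·1/4=29/4; d'=(14−3·13/6)/(29/4)=30/29
row 3: denom=4−1·4/29=112/29; d'=(-36−1·30/29)/(112/29)=-537/56
back: M3=-537/56
back: M2=30/29−4/29·-537/56=33/14
back: M1=13/6−1/4·33/14=265/168
M: M0=0, M1=265/168, M2=33/14, M3=-537/56, M4=0
seg 0: a=4, c=M0/2=0, d=(M1−M0)/(6·3)=265/3024, b=Δ0−h0·(2M0+M1)/6=-387/112
seg 1: a=-4, c=M1/2=265/336, d=(M2−M1)/(6·3)=131/3024, b=Δ1−h1·(2M1+M2)/6=-61/56
seg 2: a=1, c=M2/2=33/28, d=(M3−M2)/(6·1)=-223/112, b=Δ2−h2·(2M2+M3)/6=77/16
seg 3: a=5, c=M3/2=-537/112, d=(M4−M3)/(6·1)=179/112, b=Δ3−h3·(2M3+M4)/6=67/56
t_q=27/4 → seg 2, τ=3/4; S=1+77/16·τ+33/28·τ²+-223/112·τ³=31771/7168

  seg 0: a=4 b=-387/112 c=0 d=265/3024
  seg 1: a=-4 b=-61/56 c=265/336 d=131/3024
  seg 2: a=1 b=77/16 c=33/28 d=-223/112
  seg 3: a=5 b=67/56 c=-537/112 d=179/112
S(27/4) = 31771/7168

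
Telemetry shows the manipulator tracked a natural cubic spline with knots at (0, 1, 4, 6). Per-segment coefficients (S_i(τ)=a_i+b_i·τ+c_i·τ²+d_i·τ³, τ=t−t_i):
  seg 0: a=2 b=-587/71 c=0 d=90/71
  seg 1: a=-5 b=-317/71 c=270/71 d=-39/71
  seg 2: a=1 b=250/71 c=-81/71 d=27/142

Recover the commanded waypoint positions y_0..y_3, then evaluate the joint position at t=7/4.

y_0 = S_0(0) = a_0 = 2
y_1 = S_1(0) = a_1 = -5
y_2 = S_2(0) = a_2 = 1
y_3 = S_2(2) = 5
t_q=7/4 is in segment 1 (τ=3/4); S_1(τ)=-29269/4544

y_0=2 y_1=-5 y_2=1 y_3=5
S(7/4) = -29269/4544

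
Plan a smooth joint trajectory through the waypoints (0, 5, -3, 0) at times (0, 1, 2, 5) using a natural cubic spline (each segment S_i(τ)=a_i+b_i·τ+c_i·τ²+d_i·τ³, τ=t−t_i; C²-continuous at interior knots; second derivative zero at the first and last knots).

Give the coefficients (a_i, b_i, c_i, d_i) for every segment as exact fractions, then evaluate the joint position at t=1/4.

  seg 0: a=0 b=268/31 c=0 d=-113/31
  seg 1: a=5 b=-71/31 c=-339/31 d=162/31
  seg 2: a=-3 b=-263/31 c=147/31 d=-49/93
S(1/4) = 4175/1984

Δ: Δ0=5, Δ1=-8, Δ2=1
row 1: diag=4, rhs=-78; c'=1/4, d'=-39/2
row 2: denom=8−1·1/4=31/4; d'=(54−1·-39/2)/(31/4)=294/31
back: M2=294/31
back: M1=-39/2−1/4·294/31=-678/31
M: M0=0, M1=-678/31, M2=294/31, M3=0
seg 0: a=0, c=M0/2=0, d=(M1−M0)/(6·1)=-113/31, b=Δ0−h0·(2M0+M1)/6=268/31
seg 1: a=5, c=M1/2=-339/31, d=(M2−M1)/(6·1)=162/31, b=Δ1−h1·(2M1+M2)/6=-71/31
seg 2: a=-3, c=M2/2=147/31, d=(M3−M2)/(6·3)=-49/93, b=Δ2−h2·(2M2+M3)/6=-263/31
t_q=1/4 → seg 0, τ=1/4; S=0+268/31·τ+0·τ²+-113/31·τ³=4175/1984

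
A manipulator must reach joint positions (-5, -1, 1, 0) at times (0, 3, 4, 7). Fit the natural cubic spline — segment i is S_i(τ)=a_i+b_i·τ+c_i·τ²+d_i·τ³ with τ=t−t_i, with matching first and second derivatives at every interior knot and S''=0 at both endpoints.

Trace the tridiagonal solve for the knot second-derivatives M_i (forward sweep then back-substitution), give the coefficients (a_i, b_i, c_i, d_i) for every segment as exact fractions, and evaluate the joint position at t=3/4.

  seg 0: a=-5 b=61/63 c=0 d=23/567
  seg 1: a=-1 b=130/63 c=23/63 d=-3/7
  seg 2: a=1 b=95/63 c=-58/63 d=58/567
S(3/4) = -1907/448

Δ: Δ0=4/3, Δ1=2, Δ2=-1/3
row 1: diag=8, rhs=4; c'=1/8, d'=1/2
row 2: denom=8−1·1/8=63/8; d'=(-14−1·1/2)/(63/8)=-116/63
back: M2=-116/63
back: M1=1/2−1/8·-116/63=46/63
M: M0=0, M1=46/63, M2=-116/63, M3=0
seg 0: a=-5, c=M0/2=0, d=(M1−M0)/(6·3)=23/567, b=Δ0−h0·(2M0+M1)/6=61/63
seg 1: a=-1, c=M1/2=23/63, d=(M2−M1)/(6·1)=-3/7, b=Δ1−h1·(2M1+M2)/6=130/63
seg 2: a=1, c=M2/2=-58/63, d=(M3−M2)/(6·3)=58/567, b=Δ2−h2·(2M2+M3)/6=95/63
t_q=3/4 → seg 0, τ=3/4; S=-5+61/63·τ+0·τ²+23/567·τ³=-1907/448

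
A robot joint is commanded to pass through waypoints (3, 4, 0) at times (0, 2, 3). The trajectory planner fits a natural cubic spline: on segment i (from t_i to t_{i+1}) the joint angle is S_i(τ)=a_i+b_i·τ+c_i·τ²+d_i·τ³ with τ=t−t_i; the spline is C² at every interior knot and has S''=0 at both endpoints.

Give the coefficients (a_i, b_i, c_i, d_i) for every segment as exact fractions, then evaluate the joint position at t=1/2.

  seg 0: a=3 b=2 c=0 d=-3/8
  seg 1: a=4 b=-5/2 c=-9/4 d=3/4
S(1/2) = 253/64

Δ: Δ0=1/2, Δ1=-4
row 1: diag=6, rhs=-27; c'=1/6, d'=-9/2
back: M1=-9/2
M: M0=0, M1=-9/2, M2=0
seg 0: a=3, c=M0/2=0, d=(M1−M0)/(6·2)=-3/8, b=Δ0−h0·(2M0+M1)/6=2
seg 1: a=4, c=M1/2=-9/4, d=(M2−M1)/(6·1)=3/4, b=Δ1−h1·(2M1+M2)/6=-5/2
t_q=1/2 → seg 0, τ=1/2; S=3+2·τ+0·τ²+-3/8·τ³=253/64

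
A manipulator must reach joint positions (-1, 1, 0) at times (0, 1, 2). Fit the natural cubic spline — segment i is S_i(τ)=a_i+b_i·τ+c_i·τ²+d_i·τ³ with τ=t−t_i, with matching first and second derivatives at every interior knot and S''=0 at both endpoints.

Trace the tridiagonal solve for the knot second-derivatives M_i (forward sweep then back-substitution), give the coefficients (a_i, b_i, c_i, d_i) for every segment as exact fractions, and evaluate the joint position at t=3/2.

Δ: Δ0=2, Δ1=-1
row 1: diag=4, rhs=-18; c'=1/4, d'=-9/2
back: M1=-9/2
M: M0=0, M1=-9/2, M2=0
seg 0: a=-1, c=M0/2=0, d=(M1−M0)/(6·1)=-3/4, b=Δ0−h0·(2M0+M1)/6=11/4
seg 1: a=1, c=M1/2=-9/4, d=(M2−M1)/(6·1)=3/4, b=Δ1−h1·(2M1+M2)/6=1/2
t_q=3/2 → seg 1, τ=1/2; S=1+1/2·τ+-9/4·τ²+3/4·τ³=25/32

  seg 0: a=-1 b=11/4 c=0 d=-3/4
  seg 1: a=1 b=1/2 c=-9/4 d=3/4
S(3/2) = 25/32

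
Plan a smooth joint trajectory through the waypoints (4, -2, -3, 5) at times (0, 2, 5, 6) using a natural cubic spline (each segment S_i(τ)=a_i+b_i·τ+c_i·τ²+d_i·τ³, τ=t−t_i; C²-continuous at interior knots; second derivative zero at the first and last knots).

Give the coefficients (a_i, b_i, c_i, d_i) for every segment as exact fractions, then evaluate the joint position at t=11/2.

Δ: Δ0=-3, Δ1=-1/3, Δ2=8
row 1: diag=10, rhs=16; c'=3/10, d'=8/5
row 2: denom=8−3·3/10=71/10; d'=(50−3·8/5)/(71/10)=452/71
back: M2=452/71
back: M1=8/5−3/10·452/71=-22/71
M: M0=0, M1=-22/71, M2=452/71, M3=0
seg 0: a=4, c=M0/2=0, d=(M1−M0)/(6·2)=-11/426, b=Δ0−h0·(2M0+M1)/6=-617/213
seg 1: a=-2, c=M1/2=-11/71, d=(M2−M1)/(6·3)=79/213, b=Δ1−h1·(2M1+M2)/6=-683/213
seg 2: a=-3, c=M2/2=226/71, d=(M3−M2)/(6·1)=-226/213, b=Δ2−h2·(2M2+M3)/6=1252/213
t_q=11/2 → seg 2, τ=1/2; S=-3+1252/213·τ+226/71·τ²+-226/213·τ³=171/284

  seg 0: a=4 b=-617/213 c=0 d=-11/426
  seg 1: a=-2 b=-683/213 c=-11/71 d=79/213
  seg 2: a=-3 b=1252/213 c=226/71 d=-226/213
S(11/2) = 171/284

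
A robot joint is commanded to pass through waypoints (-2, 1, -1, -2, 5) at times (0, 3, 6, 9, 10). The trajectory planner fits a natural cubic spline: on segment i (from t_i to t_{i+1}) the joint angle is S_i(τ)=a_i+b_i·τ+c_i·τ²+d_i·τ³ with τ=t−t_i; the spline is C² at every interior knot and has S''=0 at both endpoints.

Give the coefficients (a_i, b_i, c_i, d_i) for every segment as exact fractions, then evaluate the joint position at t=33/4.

Δ: Δ0=1, Δ1=-2/3, Δ2=-1/3, Δ3=7
row 1: diag=12, rhs=-10; c'=1/4, d'=-5/6
row 2: denom=12−3·1/4=45/4; d'=(2−3·-5/6)/(45/4)=2/5
row 3: denom=8−3·4/15=36/5; d'=(44−3·2/5)/(36/5)=107/18
back: M3=107/18
back: M2=2/5−4/15·107/18=-32/27
back: M1=-5/6−1/4·-32/27=-29/54
M: M0=0, M1=-29/54, M2=-32/27, M3=107/18, M4=0
seg 0: a=-2, c=M0/2=0, d=(M1−M0)/(6·3)=-29/972, b=Δ0−h0·(2M0+M1)/6=137/108
seg 1: a=1, c=M1/2=-29/108, d=(M2−M1)/(6·3)=-35/972, b=Δ1−h1·(2M1+M2)/6=25/54
seg 2: a=-1, c=M2/2=-16/27, d=(M3−M2)/(6·3)=385/972, b=Δ2−h2·(2M2+M3)/6=-229/108
seg 3: a=-2, c=M3/2=107/36, d=(M4−M3)/(6·1)=-107/108, b=Δ3−h3·(2M3+M4)/6=271/54
t_q=33/4 → seg 2, τ=9/4; S=-1+-229/108·τ+-16/27·τ²+385/972·τ³=-3271/768

  seg 0: a=-2 b=137/108 c=0 d=-29/972
  seg 1: a=1 b=25/54 c=-29/108 d=-35/972
  seg 2: a=-1 b=-229/108 c=-16/27 d=385/972
  seg 3: a=-2 b=271/54 c=107/36 d=-107/108
S(33/4) = -3271/768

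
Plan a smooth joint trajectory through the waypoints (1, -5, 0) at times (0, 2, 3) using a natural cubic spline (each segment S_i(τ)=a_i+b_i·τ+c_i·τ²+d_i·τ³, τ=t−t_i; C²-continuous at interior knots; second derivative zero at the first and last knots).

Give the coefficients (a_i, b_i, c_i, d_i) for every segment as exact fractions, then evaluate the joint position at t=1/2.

  seg 0: a=1 b=-17/3 c=0 d=2/3
  seg 1: a=-5 b=7/3 c=4 d=-4/3
S(1/2) = -7/4

Δ: Δ0=-3, Δ1=5
row 1: diag=6, rhs=48; c'=1/6, d'=8
back: M1=8
M: M0=0, M1=8, M2=0
seg 0: a=1, c=M0/2=0, d=(M1−M0)/(6·2)=2/3, b=Δ0−h0·(2M0+M1)/6=-17/3
seg 1: a=-5, c=M1/2=4, d=(M2−M1)/(6·1)=-4/3, b=Δ1−h1·(2M1+M2)/6=7/3
t_q=1/2 → seg 0, τ=1/2; S=1+-17/3·τ+0·τ²+2/3·τ³=-7/4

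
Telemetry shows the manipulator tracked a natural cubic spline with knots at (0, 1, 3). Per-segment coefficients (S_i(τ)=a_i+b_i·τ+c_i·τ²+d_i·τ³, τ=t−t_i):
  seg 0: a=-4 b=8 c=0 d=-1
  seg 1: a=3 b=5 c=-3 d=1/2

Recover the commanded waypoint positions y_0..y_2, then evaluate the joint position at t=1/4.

y_0=-4 y_1=3 y_2=5
S(1/4) = -129/64

y_0 = S_0(0) = a_0 = -4
y_1 = S_1(0) = a_1 = 3
y_2 = S_1(2) = 5
t_q=1/4 is in segment 0 (τ=1/4); S_0(τ)=-129/64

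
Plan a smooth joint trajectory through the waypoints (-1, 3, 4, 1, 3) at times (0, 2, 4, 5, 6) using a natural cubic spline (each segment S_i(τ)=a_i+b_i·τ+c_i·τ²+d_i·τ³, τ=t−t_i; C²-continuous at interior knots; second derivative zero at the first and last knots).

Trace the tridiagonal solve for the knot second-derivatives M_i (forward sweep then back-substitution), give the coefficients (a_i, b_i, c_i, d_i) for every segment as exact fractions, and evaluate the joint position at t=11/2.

Δ: Δ0=2, Δ1=1/2, Δ2=-3, Δ3=2
row 1: diag=8, rhs=-9; c'=1/4, d'=-9/8
row 2: denom=6−2·1/4=11/2; d'=(-21−2·-9/8)/(11/2)=-75/22
row 3: denom=4−1·2/11=42/11; d'=(30−1·-75/22)/(42/11)=35/4
back: M3=35/4
back: M2=-75/22−2/11·35/4=-5
back: M1=-9/8−1/4·-5=1/8
M: M0=0, M1=1/8, M2=-5, M3=35/4, M4=0
seg 0: a=-1, c=M0/2=0, d=(M1−M0)/(6·2)=1/96, b=Δ0−h0·(2M0+M1)/6=47/24
seg 1: a=3, c=M1/2=1/16, d=(M2−M1)/(6·2)=-41/96, b=Δ1−h1·(2M1+M2)/6=25/12
seg 2: a=4, c=M2/2=-5/2, d=(M3−M2)/(6·1)=55/24, b=Δ2−h2·(2M2+M3)/6=-67/24
seg 3: a=1, c=M3/2=35/8, d=(M4−M3)/(6·1)=-35/24, b=Δ3−h3·(2M3+M4)/6=-11/12
t_q=11/2 → seg 3, τ=1/2; S=1+-11/12·τ+35/8·τ²+-35/24·τ³=93/64

  seg 0: a=-1 b=47/24 c=0 d=1/96
  seg 1: a=3 b=25/12 c=1/16 d=-41/96
  seg 2: a=4 b=-67/24 c=-5/2 d=55/24
  seg 3: a=1 b=-11/12 c=35/8 d=-35/24
S(11/2) = 93/64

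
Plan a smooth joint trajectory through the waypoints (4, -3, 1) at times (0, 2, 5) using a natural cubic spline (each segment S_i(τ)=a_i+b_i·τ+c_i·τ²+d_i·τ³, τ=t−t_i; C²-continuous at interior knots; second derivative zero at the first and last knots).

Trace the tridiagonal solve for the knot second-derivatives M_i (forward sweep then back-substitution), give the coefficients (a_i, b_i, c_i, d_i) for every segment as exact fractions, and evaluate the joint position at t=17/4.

Δ: Δ0=-7/2, Δ1=4/3
row 1: diag=10, rhs=29; c'=3/10, d'=29/10
back: M1=29/10
M: M0=0, M1=29/10, M2=0
seg 0: a=4, c=M0/2=0, d=(M1−M0)/(6·2)=29/120, b=Δ0−h0·(2M0+M1)/6=-67/15
seg 1: a=-3, c=M1/2=29/20, d=(M2−M1)/(6·3)=-29/180, b=Δ1−h1·(2M1+M2)/6=-47/30
t_q=17/4 → seg 1, τ=9/4; S=-3+-47/30·τ+29/20·τ²+-29/180·τ³=-261/256

  seg 0: a=4 b=-67/15 c=0 d=29/120
  seg 1: a=-3 b=-47/30 c=29/20 d=-29/180
S(17/4) = -261/256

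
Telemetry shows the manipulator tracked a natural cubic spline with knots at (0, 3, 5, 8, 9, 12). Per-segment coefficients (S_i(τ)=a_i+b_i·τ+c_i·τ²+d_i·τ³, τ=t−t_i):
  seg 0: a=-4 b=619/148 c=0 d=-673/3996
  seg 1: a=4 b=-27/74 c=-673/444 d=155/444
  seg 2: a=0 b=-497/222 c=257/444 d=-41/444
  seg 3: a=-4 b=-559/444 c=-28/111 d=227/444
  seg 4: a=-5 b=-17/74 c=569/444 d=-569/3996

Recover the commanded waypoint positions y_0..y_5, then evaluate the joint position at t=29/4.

y_0=-4 y_1=4 y_2=0 y_3=-4 y_4=-5 y_5=2
S(29/4) = -29919/9472

y_0 = S_0(0) = a_0 = -4
y_1 = S_1(0) = a_1 = 4
y_2 = S_2(0) = a_2 = 0
y_3 = S_3(0) = a_3 = -4
y_4 = S_4(0) = a_4 = -5
y_5 = S_4(3) = 2
t_q=29/4 is in segment 2 (τ=9/4); S_2(τ)=-29919/9472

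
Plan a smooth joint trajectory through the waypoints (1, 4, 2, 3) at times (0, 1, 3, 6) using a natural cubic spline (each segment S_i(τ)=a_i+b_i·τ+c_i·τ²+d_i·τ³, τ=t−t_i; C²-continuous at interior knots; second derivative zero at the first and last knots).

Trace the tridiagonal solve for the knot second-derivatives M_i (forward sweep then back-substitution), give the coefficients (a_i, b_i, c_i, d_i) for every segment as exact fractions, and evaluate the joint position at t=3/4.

Δ: Δ0=3, Δ1=-1, Δ2=1/3
row 1: diag=6, rhs=-24; c'=1/3, d'=-4
row 2: denom=10−2·1/3=28/3; d'=(8−2·-4)/(28/3)=12/7
back: M2=12/7
back: M1=-4−1/3·12/7=-32/7
M: M0=0, M1=-32/7, M2=12/7, M3=0
seg 0: a=1, c=M0/2=0, d=(M1−M0)/(6·1)=-16/21, b=Δ0−h0·(2M0+M1)/6=79/21
seg 1: a=4, c=M1/2=-16/7, d=(M2−M1)/(6·2)=11/21, b=Δ1−h1·(2M1+M2)/6=31/21
seg 2: a=2, c=M2/2=6/7, d=(M3−M2)/(6·3)=-2/21, b=Δ2−h2·(2M2+M3)/6=-29/21
t_q=3/4 → seg 0, τ=3/4; S=1+79/21·τ+0·τ²+-16/21·τ³=7/2

  seg 0: a=1 b=79/21 c=0 d=-16/21
  seg 1: a=4 b=31/21 c=-16/7 d=11/21
  seg 2: a=2 b=-29/21 c=6/7 d=-2/21
S(3/4) = 7/2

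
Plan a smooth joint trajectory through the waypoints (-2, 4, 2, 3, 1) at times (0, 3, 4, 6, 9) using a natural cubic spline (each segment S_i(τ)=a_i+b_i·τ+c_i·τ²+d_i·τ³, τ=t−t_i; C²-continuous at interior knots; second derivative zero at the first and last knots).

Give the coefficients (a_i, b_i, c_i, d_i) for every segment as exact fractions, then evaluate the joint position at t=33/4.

Δ: Δ0=2, Δ1=-2, Δ2=1/2, Δ3=-2/3
row 1: diag=8, rhs=-24; c'=1/8, d'=-3
row 2: denom=6−1·1/8=47/8; d'=(15−1·-3)/(47/8)=144/47
row 3: denom=10−2·16/47=438/47; d'=(-7−2·144/47)/(438/47)=-617/438
back: M3=-617/438
back: M2=144/47−16/47·-617/438=776/219
back: M1=-3−1/8·776/219=-754/219
M: M0=0, M1=-754/219, M2=776/219, M3=-617/438, M4=0
seg 0: a=-2, c=M0/2=0, d=(M1−M0)/(6·3)=-377/1971, b=Δ0−h0·(2M0+M1)/6=815/219
seg 1: a=4, c=M1/2=-377/219, d=(M2−M1)/(6·1)=85/73, b=Δ1−h1·(2M1+M2)/6=-316/219
seg 2: a=2, c=M2/2=388/219, d=(M3−M2)/(6·2)=-241/584, b=Δ2−h2·(2M2+M3)/6=-305/219
seg 3: a=3, c=M3/2=-617/876, d=(M4−M3)/(6·3)=617/7884, b=Δ3−h3·(2M3+M4)/6=325/438
t_q=33/4 → seg 3, τ=9/4; S=3+325/438·τ+-617/876·τ²+617/7884·τ³=37287/18688

  seg 0: a=-2 b=815/219 c=0 d=-377/1971
  seg 1: a=4 b=-316/219 c=-377/219 d=85/73
  seg 2: a=2 b=-305/219 c=388/219 d=-241/584
  seg 3: a=3 b=325/438 c=-617/876 d=617/7884
S(33/4) = 37287/18688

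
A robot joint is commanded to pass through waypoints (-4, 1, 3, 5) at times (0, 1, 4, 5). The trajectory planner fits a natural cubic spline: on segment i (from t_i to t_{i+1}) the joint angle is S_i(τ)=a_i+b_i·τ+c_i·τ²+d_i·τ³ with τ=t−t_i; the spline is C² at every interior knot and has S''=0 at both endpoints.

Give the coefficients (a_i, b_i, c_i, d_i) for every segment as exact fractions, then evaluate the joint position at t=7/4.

  seg 0: a=-4 b=941/165 c=0 d=-116/165
  seg 1: a=1 b=593/165 c=-116/55 d=17/45
  seg 2: a=3 b=188/165 c=71/55 d=-71/165
S(7/4) = 9393/3520

Δ: Δ0=5, Δ1=2/3, Δ2=2
row 1: diag=8, rhs=-26; c'=3/8, d'=-13/4
row 2: denom=8−3·3/8=55/8; d'=(8−3·-13/4)/(55/8)=142/55
back: M2=142/55
back: M1=-13/4−3/8·142/55=-232/55
M: M0=0, M1=-232/55, M2=142/55, M3=0
seg 0: a=-4, c=M0/2=0, d=(M1−M0)/(6·1)=-116/165, b=Δ0−h0·(2M0+M1)/6=941/165
seg 1: a=1, c=M1/2=-116/55, d=(M2−M1)/(6·3)=17/45, b=Δ1−h1·(2M1+M2)/6=593/165
seg 2: a=3, c=M2/2=71/55, d=(M3−M2)/(6·1)=-71/165, b=Δ2−h2·(2M2+M3)/6=188/165
t_q=7/4 → seg 1, τ=3/4; S=1+593/165·τ+-116/55·τ²+17/45·τ³=9393/3520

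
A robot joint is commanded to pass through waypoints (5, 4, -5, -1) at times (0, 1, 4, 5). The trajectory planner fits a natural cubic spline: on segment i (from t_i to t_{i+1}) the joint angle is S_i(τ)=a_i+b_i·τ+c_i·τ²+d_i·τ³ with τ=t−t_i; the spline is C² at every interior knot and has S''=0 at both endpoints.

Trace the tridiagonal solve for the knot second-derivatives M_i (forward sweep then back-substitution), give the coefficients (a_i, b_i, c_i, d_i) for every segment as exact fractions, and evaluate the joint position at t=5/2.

Δ: Δ0=-1, Δ1=-3, Δ2=4
row 1: diag=8, rhs=-12; c'=3/8, d'=-3/2
row 2: denom=8−3·3/8=55/8; d'=(42−3·-3/2)/(55/8)=372/55
back: M2=372/55
back: M1=-3/2−3/8·372/55=-222/55
M: M0=0, M1=-222/55, M2=372/55, M3=0
seg 0: a=5, c=M0/2=0, d=(M1−M0)/(6·1)=-37/55, b=Δ0−h0·(2M0+M1)/6=-18/55
seg 1: a=4, c=M1/2=-111/55, d=(M2−M1)/(6·3)=3/5, b=Δ1−h1·(2M1+M2)/6=-129/55
seg 2: a=-5, c=M2/2=186/55, d=(M3−M2)/(6·1)=-62/55, b=Δ2−h2·(2M2+M3)/6=96/55
t_q=5/2 → seg 1, τ=3/2; S=4+-129/55·τ+-111/55·τ²+3/5·τ³=-179/88

  seg 0: a=5 b=-18/55 c=0 d=-37/55
  seg 1: a=4 b=-129/55 c=-111/55 d=3/5
  seg 2: a=-5 b=96/55 c=186/55 d=-62/55
S(5/2) = -179/88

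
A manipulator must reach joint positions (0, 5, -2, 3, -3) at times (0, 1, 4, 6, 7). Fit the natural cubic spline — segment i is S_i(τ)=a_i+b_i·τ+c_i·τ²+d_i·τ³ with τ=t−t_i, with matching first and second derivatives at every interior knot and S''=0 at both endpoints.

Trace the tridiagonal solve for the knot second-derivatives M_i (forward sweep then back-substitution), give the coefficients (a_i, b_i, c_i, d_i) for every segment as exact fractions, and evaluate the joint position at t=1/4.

  seg 0: a=0 b=3778/591 c=0 d=-823/591
  seg 1: a=5 b=1309/591 c=-823/197 d=1573/1773
  seg 2: a=-2 b=652/591 c=750/197 d=-7349/4728
  seg 3: a=3 b=-2743/1182 c=-4349/788 d=4349/2364
S(1/4) = 19875/12608

Δ: Δ0=5, Δ1=-7/3, Δ2=5/2, Δ3=-6
row 1: diag=8, rhs=-44; c'=3/8, d'=-11/2
row 2: denom=10−3·3/8=71/8; d'=(29−3·-11/2)/(71/8)=364/71
row 3: denom=6−2·16/71=394/71; d'=(-51−2·364/71)/(394/71)=-4349/394
back: M3=-4349/394
back: M2=364/71−16/71·-4349/394=1500/197
back: M1=-11/2−3/8·1500/197=-1646/197
M: M0=0, M1=-1646/197, M2=1500/197, M3=-4349/394, M4=0
seg 0: a=0, c=M0/2=0, d=(M1−M0)/(6·1)=-823/591, b=Δ0−h0·(2M0+M1)/6=3778/591
seg 1: a=5, c=M1/2=-823/197, d=(M2−M1)/(6·3)=1573/1773, b=Δ1−h1·(2M1+M2)/6=1309/591
seg 2: a=-2, c=M2/2=750/197, d=(M3−M2)/(6·2)=-7349/4728, b=Δ2−h2·(2M2+M3)/6=652/591
seg 3: a=3, c=M3/2=-4349/788, d=(M4−M3)/(6·1)=4349/2364, b=Δ3−h3·(2M3+M4)/6=-2743/1182
t_q=1/4 → seg 0, τ=1/4; S=0+3778/591·τ+0·τ²+-823/591·τ³=19875/12608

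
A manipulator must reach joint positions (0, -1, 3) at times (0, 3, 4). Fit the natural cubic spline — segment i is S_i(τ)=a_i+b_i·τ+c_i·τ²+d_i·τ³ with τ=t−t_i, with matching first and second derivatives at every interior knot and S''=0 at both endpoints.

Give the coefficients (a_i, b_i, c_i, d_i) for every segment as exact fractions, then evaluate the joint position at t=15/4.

  seg 0: a=0 b=-47/24 c=0 d=13/72
  seg 1: a=-1 b=35/12 c=13/8 d=-13/24
S(15/4) = 959/512

Δ: Δ0=-1/3, Δ1=4
row 1: diag=8, rhs=26; c'=1/8, d'=13/4
back: M1=13/4
M: M0=0, M1=13/4, M2=0
seg 0: a=0, c=M0/2=0, d=(M1−M0)/(6·3)=13/72, b=Δ0−h0·(2M0+M1)/6=-47/24
seg 1: a=-1, c=M1/2=13/8, d=(M2−M1)/(6·1)=-13/24, b=Δ1−h1·(2M1+M2)/6=35/12
t_q=15/4 → seg 1, τ=3/4; S=-1+35/12·τ+13/8·τ²+-13/24·τ³=959/512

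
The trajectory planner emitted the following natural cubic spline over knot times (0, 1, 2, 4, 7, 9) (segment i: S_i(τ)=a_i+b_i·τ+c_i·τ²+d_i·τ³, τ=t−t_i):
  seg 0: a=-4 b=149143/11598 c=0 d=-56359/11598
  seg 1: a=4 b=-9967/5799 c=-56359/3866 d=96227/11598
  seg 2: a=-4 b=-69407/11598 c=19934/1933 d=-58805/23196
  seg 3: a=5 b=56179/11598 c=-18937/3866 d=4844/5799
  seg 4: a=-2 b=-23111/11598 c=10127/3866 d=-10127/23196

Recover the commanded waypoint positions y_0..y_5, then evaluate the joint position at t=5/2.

y_0 = S_0(0) = a_0 = -4
y_1 = S_1(0) = a_1 = 4
y_2 = S_2(0) = a_2 = -4
y_3 = S_3(0) = a_3 = 5
y_4 = S_4(0) = a_4 = -2
y_5 = S_4(2) = 1
t_q=5/2 is in segment 2 (τ=1/2); S_2(τ)=-292639/61856

y_0=-4 y_1=4 y_2=-4 y_3=5 y_4=-2 y_5=1
S(5/2) = -292639/61856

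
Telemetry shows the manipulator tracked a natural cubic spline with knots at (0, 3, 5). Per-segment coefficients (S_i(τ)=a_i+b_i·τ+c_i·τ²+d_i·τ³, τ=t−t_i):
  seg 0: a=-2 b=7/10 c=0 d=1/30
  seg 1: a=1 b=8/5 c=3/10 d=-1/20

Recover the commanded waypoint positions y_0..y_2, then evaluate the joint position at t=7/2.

y_0=-2 y_1=1 y_2=5
S(7/2) = 299/160

y_0 = S_0(0) = a_0 = -2
y_1 = S_1(0) = a_1 = 1
y_2 = S_1(2) = 5
t_q=7/2 is in segment 1 (τ=1/2); S_1(τ)=299/160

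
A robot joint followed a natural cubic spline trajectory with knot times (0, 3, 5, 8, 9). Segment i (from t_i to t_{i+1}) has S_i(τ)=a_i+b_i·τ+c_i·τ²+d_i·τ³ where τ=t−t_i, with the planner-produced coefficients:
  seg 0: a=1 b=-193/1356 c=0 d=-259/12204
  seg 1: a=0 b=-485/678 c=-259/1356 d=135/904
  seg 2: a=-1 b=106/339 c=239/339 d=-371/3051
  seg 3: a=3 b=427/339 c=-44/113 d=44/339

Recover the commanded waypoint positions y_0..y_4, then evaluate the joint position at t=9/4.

y_0 = S_0(0) = a_0 = 1
y_1 = S_1(0) = a_1 = 0
y_2 = S_2(0) = a_2 = -1
y_3 = S_3(0) = a_3 = 3
y_4 = S_3(1) = 4
t_q=9/4 is in segment 0 (τ=9/4); S_0(τ)=12671/28928

y_0=1 y_1=0 y_2=-1 y_3=3 y_4=4
S(9/4) = 12671/28928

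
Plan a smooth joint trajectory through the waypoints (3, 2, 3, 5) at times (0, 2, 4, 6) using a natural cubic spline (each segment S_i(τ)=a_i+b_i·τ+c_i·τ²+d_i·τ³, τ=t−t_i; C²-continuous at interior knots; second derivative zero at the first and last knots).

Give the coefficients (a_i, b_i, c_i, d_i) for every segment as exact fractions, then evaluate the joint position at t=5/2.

  seg 0: a=3 b=-11/15 c=0 d=7/120
  seg 1: a=2 b=-1/30 c=7/20 d=-1/24
  seg 2: a=3 b=13/15 c=1/10 d=-1/60
S(5/2) = 661/320

Δ: Δ0=-1/2, Δ1=1/2, Δ2=1
row 1: diag=8, rhs=6; c'=1/4, d'=3/4
row 2: denom=8−2·1/4=15/2; d'=(3−2·3/4)/(15/2)=1/5
back: M2=1/5
back: M1=3/4−1/4·1/5=7/10
M: M0=0, M1=7/10, M2=1/5, M3=0
seg 0: a=3, c=M0/2=0, d=(M1−M0)/(6·2)=7/120, b=Δ0−h0·(2M0+M1)/6=-11/15
seg 1: a=2, c=M1/2=7/20, d=(M2−M1)/(6·2)=-1/24, b=Δ1−h1·(2M1+M2)/6=-1/30
seg 2: a=3, c=M2/2=1/10, d=(M3−M2)/(6·2)=-1/60, b=Δ2−h2·(2M2+M3)/6=13/15
t_q=5/2 → seg 1, τ=1/2; S=2+-1/30·τ+7/20·τ²+-1/24·τ³=661/320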